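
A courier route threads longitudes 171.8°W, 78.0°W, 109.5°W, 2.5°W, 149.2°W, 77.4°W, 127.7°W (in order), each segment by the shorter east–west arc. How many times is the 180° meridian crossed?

0

Leg 1: -171.8° → -78.0°, shortest Δλ = 93.8° (east) — does not cross 180°.
Leg 2: -78.0° → -109.5°, shortest Δλ = -31.5° (west) — does not cross 180°.
Leg 3: -109.5° → -2.5°, shortest Δλ = 107.0° (east) — does not cross 180°.
Leg 4: -2.5° → -149.2°, shortest Δλ = -146.7° (west) — does not cross 180°.
Leg 5: -149.2° → -77.4°, shortest Δλ = 71.8° (east) — does not cross 180°.
Leg 6: -77.4° → -127.7°, shortest Δλ = -50.3° (west) — does not cross 180°.
Total crossings: 0.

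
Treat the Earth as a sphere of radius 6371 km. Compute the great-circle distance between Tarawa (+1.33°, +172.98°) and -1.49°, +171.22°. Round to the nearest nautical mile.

200 nmi

Δλ = 171.22 − 172.98 = -1.76°.
Δφ = -1.49 − 1.33 = -2.82°.
a = sin²(Δφ/2) + cos φ₁ · cos φ₂ · sin²(Δλ/2) = 0.000841.
c = 2·atan2(√a, √(1−a)) = 0.05802 rad → d = 6371·c ≈ 369.62 km ≈ 199.58 nmi.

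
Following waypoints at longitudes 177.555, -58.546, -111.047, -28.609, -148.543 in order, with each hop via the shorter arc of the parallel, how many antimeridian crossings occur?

1

Leg 1: +177.555° → -58.546°, shortest Δλ = 123.899° (east) — crosses 180°.
Leg 2: -58.546° → -111.047°, shortest Δλ = -52.501° (west) — does not cross 180°.
Leg 3: -111.047° → -28.609°, shortest Δλ = 82.438° (east) — does not cross 180°.
Leg 4: -28.609° → -148.543°, shortest Δλ = -119.934° (west) — does not cross 180°.
Total crossings: 1.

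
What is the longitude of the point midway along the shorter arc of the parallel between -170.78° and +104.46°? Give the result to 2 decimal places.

+146.84°

Signed shortest Δλ from -170.78° to +104.46° is -84.76°.
Midpoint longitude = -170.78° + (-84.76°)/2 = -170.78° − 42.38° = -213.16°.
Normalise into (−180°, 180°]: +146.84°.
(The naïve average (-170.78 + +104.46)/2 = -33.16° is on the wrong side of the globe.)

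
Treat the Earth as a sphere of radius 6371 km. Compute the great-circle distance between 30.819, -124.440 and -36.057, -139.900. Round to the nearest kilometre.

Δλ = -139.900 − -124.440 = -15.460°.
Δφ = -36.057 − 30.819 = -66.876°.
a = sin²(Δφ/2) + cos φ₁ · cos φ₂ · sin²(Δλ/2) = 0.316199.
c = 2·atan2(√a, √(1−a)) = 1.19437 rad → d = 6371·c ≈ 7609.32 km.

7609 km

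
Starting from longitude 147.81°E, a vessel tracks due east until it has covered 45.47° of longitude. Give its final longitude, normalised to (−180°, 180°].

Start at +147.81°; shift +45.47° → +193.28°.
+193.28° lies outside (−180°, 180°]; subtract 360° → -166.72°.

166.72°W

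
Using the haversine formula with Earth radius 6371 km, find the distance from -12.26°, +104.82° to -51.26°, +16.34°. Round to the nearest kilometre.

Δλ = 16.34 − 104.82 = -88.48°.
Δφ = -51.26 − -12.26 = -39.00°.
a = sin²(Δφ/2) + cos φ₁ · cos φ₂ · sin²(Δλ/2) = 0.409074.
c = 2·atan2(√a, √(1−a)) = 1.38793 rad → d = 6371·c ≈ 8842.49 km.

8842 km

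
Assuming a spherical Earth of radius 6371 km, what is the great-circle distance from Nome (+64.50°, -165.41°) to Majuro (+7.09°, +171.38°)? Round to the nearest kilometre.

6642 km

Δλ = 171.38 − -165.41 = 336.79°; wrapped into (−180°, 180°]: -23.21°.
Δφ = 7.09 − 64.50 = -57.41°.
a = sin²(Δφ/2) + cos φ₁ · cos φ₂ · sin²(Δλ/2) = 0.247976.
c = 2·atan2(√a, √(1−a)) = 1.04252 rad → d = 6371·c ≈ 6641.88 km.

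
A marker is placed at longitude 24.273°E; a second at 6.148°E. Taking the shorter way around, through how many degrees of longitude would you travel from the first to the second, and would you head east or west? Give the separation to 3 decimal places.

18.125° west

Raw difference: 6.148 − 24.273 = -18.125°.
Normalise into (−180°, 180°]: -18.125° stays -18.125°.
Negative ⇒ the second point lies to the west; separation 18.125°.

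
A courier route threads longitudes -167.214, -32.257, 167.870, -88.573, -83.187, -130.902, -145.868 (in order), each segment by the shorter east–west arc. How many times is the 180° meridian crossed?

2

Leg 1: -167.214° → -32.257°, shortest Δλ = 134.957° (east) — does not cross 180°.
Leg 2: -32.257° → +167.870°, shortest Δλ = -159.873° (west) — crosses 180°.
Leg 3: +167.870° → -88.573°, shortest Δλ = 103.557° (east) — crosses 180°.
Leg 4: -88.573° → -83.187°, shortest Δλ = 5.386° (east) — does not cross 180°.
Leg 5: -83.187° → -130.902°, shortest Δλ = -47.715° (west) — does not cross 180°.
Leg 6: -130.902° → -145.868°, shortest Δλ = -14.966° (west) — does not cross 180°.
Total crossings: 2.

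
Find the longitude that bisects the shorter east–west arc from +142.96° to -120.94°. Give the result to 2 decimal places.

-168.99°

Signed shortest Δλ from +142.96° to -120.94° is +96.10°.
Midpoint longitude = +142.96° + (+96.10°)/2 = +142.96° + 48.05° = +191.01°.
Normalise into (−180°, 180°]: -168.99°.
(The naïve average (+142.96 + -120.94)/2 = 11.01° is on the wrong side of the globe.)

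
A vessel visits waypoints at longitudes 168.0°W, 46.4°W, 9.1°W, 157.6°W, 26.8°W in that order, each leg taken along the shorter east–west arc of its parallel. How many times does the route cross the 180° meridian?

0

Leg 1: -168.0° → -46.4°, shortest Δλ = 121.6° (east) — does not cross 180°.
Leg 2: -46.4° → -9.1°, shortest Δλ = 37.3° (east) — does not cross 180°.
Leg 3: -9.1° → -157.6°, shortest Δλ = -148.5° (west) — does not cross 180°.
Leg 4: -157.6° → -26.8°, shortest Δλ = 130.8° (east) — does not cross 180°.
Total crossings: 0.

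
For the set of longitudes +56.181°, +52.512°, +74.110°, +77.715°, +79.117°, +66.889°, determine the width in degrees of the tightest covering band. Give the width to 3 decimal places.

26.605°

Sort the longitudes: +52.512°, +56.181°, +66.889°, +74.110°, +77.715°, +79.117°.
Eastward gaps between consecutive values (wrapping around): 3.669°, 10.708°, 7.221°, 3.605°, 1.402°, 333.395°.
Largest gap = 333.395° ⇒ minimal covering band is its complement: 360° − 333.395° = 26.605°.
Band runs from +52.512° eastward to +79.117°.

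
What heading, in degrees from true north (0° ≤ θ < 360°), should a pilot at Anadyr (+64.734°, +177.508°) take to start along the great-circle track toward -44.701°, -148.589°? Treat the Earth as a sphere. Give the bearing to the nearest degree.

155°

Δλ = -148.589 − 177.508 = -326.097°; wrapped into (−180°, 180°]: 33.903°.
θ = atan2( sin Δλ · cos φ₂ , cos φ₁ · sin φ₂ − sin φ₁ · cos φ₂ · cos Δλ )
  = atan2(0.39647, -0.83373) = 154.567° → normalised to [0°, 360°): 154.567°.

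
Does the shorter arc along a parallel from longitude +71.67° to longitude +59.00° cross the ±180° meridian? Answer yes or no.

No

Signed shortest Δλ = ((59.00 − 71.67 + 180) mod 360) − 180 = -12.67°.
Going west by 12.67° from +71.67° reaches +59.00° without touching 180°.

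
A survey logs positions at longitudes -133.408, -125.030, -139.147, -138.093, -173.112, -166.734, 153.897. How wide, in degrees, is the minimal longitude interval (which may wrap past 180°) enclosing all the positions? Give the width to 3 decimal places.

81.073°

Sort the longitudes: -173.112°, -166.734°, -139.147°, -138.093°, -133.408°, -125.030°, +153.897°.
Eastward gaps between consecutive values (wrapping around): 6.378°, 27.587°, 1.054°, 4.685°, 8.378°, 278.927°, 32.991°.
Largest gap = 278.927° ⇒ minimal covering band is its complement: 360° − 278.927° = 81.073°.
Band runs from +153.897° eastward to -125.030°, crossing the antimeridian.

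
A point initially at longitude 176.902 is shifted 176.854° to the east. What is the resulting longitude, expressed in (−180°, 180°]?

-6.244°

Start at +176.902°; shift +176.854° → +353.756°.
+353.756° lies outside (−180°, 180°]; subtract 360° → -6.244°.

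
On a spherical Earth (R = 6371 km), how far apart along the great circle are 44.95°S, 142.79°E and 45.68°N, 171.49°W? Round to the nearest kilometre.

11033 km

Δλ = -171.49 − 142.79 = -314.28°; wrapped into (−180°, 180°]: 45.72°.
Δφ = 45.68 − -44.95 = 90.63°.
a = sin²(Δφ/2) + cos φ₁ · cos φ₂ · sin²(Δλ/2) = 0.580121.
c = 2·atan2(√a, √(1−a)) = 1.73173 rad → d = 6371·c ≈ 11032.86 km.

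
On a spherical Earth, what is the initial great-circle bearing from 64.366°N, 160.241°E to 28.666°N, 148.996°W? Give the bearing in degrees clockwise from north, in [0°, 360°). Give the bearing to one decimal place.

113.3°

Δλ = -148.996 − 160.241 = -309.237°; wrapped into (−180°, 180°]: 50.763°.
θ = atan2( sin Δλ · cos φ₂ , cos φ₁ · sin φ₂ − sin φ₁ · cos φ₂ · cos Δλ )
  = atan2(0.67960, -0.29285) = 113.312° → normalised to [0°, 360°): 113.312°.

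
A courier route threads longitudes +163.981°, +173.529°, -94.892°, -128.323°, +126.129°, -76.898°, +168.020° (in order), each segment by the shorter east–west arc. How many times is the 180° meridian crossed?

Leg 1: +163.981° → +173.529°, shortest Δλ = 9.548° (east) — does not cross 180°.
Leg 2: +173.529° → -94.892°, shortest Δλ = 91.579° (east) — crosses 180°.
Leg 3: -94.892° → -128.323°, shortest Δλ = -33.431° (west) — does not cross 180°.
Leg 4: -128.323° → +126.129°, shortest Δλ = -105.548° (west) — crosses 180°.
Leg 5: +126.129° → -76.898°, shortest Δλ = 156.973° (east) — crosses 180°.
Leg 6: -76.898° → +168.020°, shortest Δλ = -115.082° (west) — crosses 180°.
Total crossings: 4.

4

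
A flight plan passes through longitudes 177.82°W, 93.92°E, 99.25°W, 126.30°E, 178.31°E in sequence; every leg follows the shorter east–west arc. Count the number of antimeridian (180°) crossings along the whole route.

Leg 1: -177.82° → +93.92°, shortest Δλ = -88.26° (west) — crosses 180°.
Leg 2: +93.92° → -99.25°, shortest Δλ = 166.83° (east) — crosses 180°.
Leg 3: -99.25° → +126.30°, shortest Δλ = -134.45° (west) — crosses 180°.
Leg 4: +126.30° → +178.31°, shortest Δλ = 52.01° (east) — does not cross 180°.
Total crossings: 3.

3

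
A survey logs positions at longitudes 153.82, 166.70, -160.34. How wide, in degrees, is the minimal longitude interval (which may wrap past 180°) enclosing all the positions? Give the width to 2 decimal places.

Sort the longitudes: -160.34°, +153.82°, +166.70°.
Eastward gaps between consecutive values (wrapping around): 314.16°, 12.88°, 32.96°.
Largest gap = 314.16° ⇒ minimal covering band is its complement: 360° − 314.16° = 45.84°.
Band runs from +153.82° eastward to -160.34°, crossing the antimeridian.

45.84°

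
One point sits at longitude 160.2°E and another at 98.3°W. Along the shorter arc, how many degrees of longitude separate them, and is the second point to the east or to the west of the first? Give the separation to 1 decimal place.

101.5° east

Raw difference: -98.3 − 160.2 = -258.5°.
Normalise into (−180°, 180°]: -258.5° + 360° = 101.5°.
Positive ⇒ the second point lies to the east; separation 101.5°.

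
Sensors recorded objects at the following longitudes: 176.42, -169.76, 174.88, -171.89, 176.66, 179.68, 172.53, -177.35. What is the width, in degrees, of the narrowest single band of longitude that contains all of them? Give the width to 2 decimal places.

17.71°

Sort the longitudes: -177.35°, -171.89°, -169.76°, +172.53°, +174.88°, +176.42°, +176.66°, +179.68°.
Eastward gaps between consecutive values (wrapping around): 5.46°, 2.13°, 342.29°, 2.35°, 1.54°, 0.24°, 3.02°, 2.97°.
Largest gap = 342.29° ⇒ minimal covering band is its complement: 360° − 342.29° = 17.71°.
Band runs from +172.53° eastward to -169.76°, crossing the antimeridian.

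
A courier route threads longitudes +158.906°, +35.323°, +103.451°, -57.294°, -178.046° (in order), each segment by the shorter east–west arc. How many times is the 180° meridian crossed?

Leg 1: +158.906° → +35.323°, shortest Δλ = -123.583° (west) — does not cross 180°.
Leg 2: +35.323° → +103.451°, shortest Δλ = 68.128° (east) — does not cross 180°.
Leg 3: +103.451° → -57.294°, shortest Δλ = -160.745° (west) — does not cross 180°.
Leg 4: -57.294° → -178.046°, shortest Δλ = -120.752° (west) — does not cross 180°.
Total crossings: 0.

0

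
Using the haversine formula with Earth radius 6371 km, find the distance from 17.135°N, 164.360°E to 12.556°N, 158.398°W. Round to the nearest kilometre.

4029 km

Δλ = -158.398 − 164.360 = -322.758°; wrapped into (−180°, 180°]: 37.242°.
Δφ = 12.556 − 17.135 = -4.579°.
a = sin²(Δφ/2) + cos φ₁ · cos φ₂ · sin²(Δλ/2) = 0.096697.
c = 2·atan2(√a, √(1−a)) = 0.63241 rad → d = 6371·c ≈ 4029.08 km.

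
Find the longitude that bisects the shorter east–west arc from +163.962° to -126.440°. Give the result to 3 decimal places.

-161.239°

Signed shortest Δλ from +163.962° to -126.440° is +69.598°.
Midpoint longitude = +163.962° + (+69.598°)/2 = +163.962° + 34.799° = +198.761°.
Normalise into (−180°, 180°]: -161.239°.
(The naïve average (+163.962 + -126.440)/2 = 18.761° is on the wrong side of the globe.)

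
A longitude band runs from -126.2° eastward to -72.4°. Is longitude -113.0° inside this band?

Band width going east from -126.2° to -72.4°: ((-72.4 − -126.2) mod 360) = 53.8°.
Offset of -113.0° east of the west edge: ((-113.0 − -126.2) mod 360) = 13.2°.
13.2° ≤ 53.8° ⇒ inside.

Yes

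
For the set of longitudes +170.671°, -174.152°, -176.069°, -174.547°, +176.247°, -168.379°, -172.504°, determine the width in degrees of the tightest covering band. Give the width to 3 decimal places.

20.950°

Sort the longitudes: -176.069°, -174.547°, -174.152°, -172.504°, -168.379°, +170.671°, +176.247°.
Eastward gaps between consecutive values (wrapping around): 1.522°, 0.395°, 1.648°, 4.125°, 339.050°, 5.576°, 7.684°.
Largest gap = 339.050° ⇒ minimal covering band is its complement: 360° − 339.050° = 20.950°.
Band runs from +170.671° eastward to -168.379°, crossing the antimeridian.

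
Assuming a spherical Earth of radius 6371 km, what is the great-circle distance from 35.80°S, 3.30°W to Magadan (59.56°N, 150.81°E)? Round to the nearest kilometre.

Δλ = 150.81 − -3.30 = 154.11°.
Δφ = 59.56 − -35.80 = 95.36°.
a = sin²(Δφ/2) + cos φ₁ · cos φ₂ · sin²(Δλ/2) = 0.937000.
c = 2·atan2(√a, √(1−a)) = 2.63417 rad → d = 6371·c ≈ 16782.29 km.

16782 km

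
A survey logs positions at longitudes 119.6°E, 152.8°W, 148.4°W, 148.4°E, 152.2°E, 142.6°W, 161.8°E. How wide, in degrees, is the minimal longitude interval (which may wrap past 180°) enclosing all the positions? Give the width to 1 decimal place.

Sort the longitudes: -152.8°, -148.4°, -142.6°, +119.6°, +148.4°, +152.2°, +161.8°.
Eastward gaps between consecutive values (wrapping around): 4.4°, 5.8°, 262.2°, 28.8°, 3.8°, 9.6°, 45.4°.
Largest gap = 262.2° ⇒ minimal covering band is its complement: 360° − 262.2° = 97.8°.
Band runs from +119.6° eastward to -142.6°, crossing the antimeridian.

97.8°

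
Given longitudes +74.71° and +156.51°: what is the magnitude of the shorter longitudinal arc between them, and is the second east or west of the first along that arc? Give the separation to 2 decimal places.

81.80° east

Raw difference: 156.51 − 74.71 = 81.8°.
Normalise into (−180°, 180°]: 81.8° stays 81.8°.
Positive ⇒ the second point lies to the east; separation 81.80°.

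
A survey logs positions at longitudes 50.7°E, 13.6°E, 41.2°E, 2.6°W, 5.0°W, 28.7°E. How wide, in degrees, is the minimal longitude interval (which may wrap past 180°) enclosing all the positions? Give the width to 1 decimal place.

Sort the longitudes: -5.0°, -2.6°, +13.6°, +28.7°, +41.2°, +50.7°.
Eastward gaps between consecutive values (wrapping around): 2.4°, 16.2°, 15.1°, 12.5°, 9.5°, 304.3°.
Largest gap = 304.3° ⇒ minimal covering band is its complement: 360° − 304.3° = 55.7°.
Band runs from -5.0° eastward to +50.7°.

55.7°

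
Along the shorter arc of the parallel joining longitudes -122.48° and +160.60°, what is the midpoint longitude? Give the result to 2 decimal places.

Signed shortest Δλ from -122.48° to +160.60° is -76.92°.
Midpoint longitude = -122.48° + (-76.92°)/2 = -122.48° − 38.46° = -160.94°.
(The naïve average (-122.48 + +160.60)/2 = 19.06° is on the wrong side of the globe.)

-160.94°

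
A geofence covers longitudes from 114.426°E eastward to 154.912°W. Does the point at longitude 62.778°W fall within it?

No

Band width going east from +114.426° to -154.912°: ((-154.912 − 114.426) mod 360) = 90.662°.
Offset of -62.778° east of the west edge: ((-62.778 − 114.426) mod 360) = 182.796°.
182.796° > 90.662° ⇒ outside.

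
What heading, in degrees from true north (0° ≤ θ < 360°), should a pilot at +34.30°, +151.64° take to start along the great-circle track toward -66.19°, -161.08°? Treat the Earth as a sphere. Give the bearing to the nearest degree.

Δλ = -161.08 − 151.64 = -312.72°; wrapped into (−180°, 180°]: 47.28°.
θ = atan2( sin Δλ · cos φ₂ , cos φ₁ · sin φ₂ − sin φ₁ · cos φ₂ · cos Δλ )
  = atan2(0.29659, -0.91013) = 161.950° → normalised to [0°, 360°): 161.950°.

162°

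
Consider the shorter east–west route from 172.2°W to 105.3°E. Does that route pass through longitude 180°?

Naïve |105.3 − -172.2| = 277.5° > 180°, so the shorter arc goes the other way round — across 180°.
Signed shortest Δλ = ((105.3 − -172.2 + 180) mod 360) − 180 = -82.5°.
Going west by 82.5° from -172.2° passes through 180° before reaching +105.3°.

Yes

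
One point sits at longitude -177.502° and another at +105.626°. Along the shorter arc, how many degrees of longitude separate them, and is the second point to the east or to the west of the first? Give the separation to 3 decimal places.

Raw difference: 105.626 − -177.502 = 283.128°.
Normalise into (−180°, 180°]: 283.128° − 360° = -76.872°.
Negative ⇒ the second point lies to the west; separation 76.872°.

76.872° west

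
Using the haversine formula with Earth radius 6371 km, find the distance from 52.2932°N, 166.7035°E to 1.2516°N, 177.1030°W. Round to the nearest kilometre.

5872 km

Δλ = -177.1030 − 166.7035 = -343.8065°; wrapped into (−180°, 180°]: 16.1935°.
Δφ = 1.2516 − 52.2932 = -51.0416°.
a = sin²(Δφ/2) + cos φ₁ · cos φ₂ · sin²(Δλ/2) = 0.197752.
c = 2·atan2(√a, √(1−a)) = 0.92166 rad → d = 6371·c ≈ 5871.92 km.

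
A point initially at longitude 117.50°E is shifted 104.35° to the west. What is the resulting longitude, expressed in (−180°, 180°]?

Start at +117.50°; shift −104.35° → +13.15°.
+13.15° already lies in (−180°, 180°].

13.15°E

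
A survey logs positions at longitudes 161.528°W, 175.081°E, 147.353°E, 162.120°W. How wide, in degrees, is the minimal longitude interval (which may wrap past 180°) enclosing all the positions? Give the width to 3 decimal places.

Sort the longitudes: -162.120°, -161.528°, +147.353°, +175.081°.
Eastward gaps between consecutive values (wrapping around): 0.592°, 308.881°, 27.728°, 22.799°.
Largest gap = 308.881° ⇒ minimal covering band is its complement: 360° − 308.881° = 51.119°.
Band runs from +147.353° eastward to -161.528°, crossing the antimeridian.

51.119°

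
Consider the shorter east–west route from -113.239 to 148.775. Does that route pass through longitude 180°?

Naïve |148.775 − -113.239| = 262.014° > 180°, so the shorter arc goes the other way round — across 180°.
Signed shortest Δλ = ((148.775 − -113.239 + 180) mod 360) − 180 = -97.986°.
Going west by 97.986° from -113.239° passes through 180° before reaching +148.775°.

Yes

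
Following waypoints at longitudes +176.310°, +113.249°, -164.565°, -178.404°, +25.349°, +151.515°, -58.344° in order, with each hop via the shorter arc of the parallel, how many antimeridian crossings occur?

Leg 1: +176.310° → +113.249°, shortest Δλ = -63.061° (west) — does not cross 180°.
Leg 2: +113.249° → -164.565°, shortest Δλ = 82.186° (east) — crosses 180°.
Leg 3: -164.565° → -178.404°, shortest Δλ = -13.839° (west) — does not cross 180°.
Leg 4: -178.404° → +25.349°, shortest Δλ = -156.247° (west) — crosses 180°.
Leg 5: +25.349° → +151.515°, shortest Δλ = 126.166° (east) — does not cross 180°.
Leg 6: +151.515° → -58.344°, shortest Δλ = 150.141° (east) — crosses 180°.
Total crossings: 3.

3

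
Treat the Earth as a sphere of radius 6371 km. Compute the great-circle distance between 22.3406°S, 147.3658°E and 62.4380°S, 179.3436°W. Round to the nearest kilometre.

Δλ = -179.3436 − 147.3658 = -326.7094°; wrapped into (−180°, 180°]: 33.2906°.
Δφ = -62.4380 − -22.3406 = -40.0974°.
a = sin²(Δφ/2) + cos φ₁ · cos φ₂ · sin²(Δλ/2) = 0.152641.
c = 2·atan2(√a, √(1−a)) = 0.80277 rad → d = 6371·c ≈ 5114.43 km.

5114 km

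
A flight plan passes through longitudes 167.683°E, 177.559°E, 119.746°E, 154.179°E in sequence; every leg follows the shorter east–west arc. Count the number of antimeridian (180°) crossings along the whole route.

0

Leg 1: +167.683° → +177.559°, shortest Δλ = 9.876° (east) — does not cross 180°.
Leg 2: +177.559° → +119.746°, shortest Δλ = -57.813° (west) — does not cross 180°.
Leg 3: +119.746° → +154.179°, shortest Δλ = 34.433° (east) — does not cross 180°.
Total crossings: 0.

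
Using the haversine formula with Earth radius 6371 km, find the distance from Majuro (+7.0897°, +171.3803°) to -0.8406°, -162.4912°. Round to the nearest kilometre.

3030 km

Δλ = -162.4912 − 171.3803 = -333.8715°; wrapped into (−180°, 180°]: 26.1285°.
Δφ = -0.8406 − 7.0897 = -7.9303°.
a = sin²(Δφ/2) + cos φ₁ · cos φ₂ · sin²(Δλ/2) = 0.055481.
c = 2·atan2(√a, √(1−a)) = 0.47556 rad → d = 6371·c ≈ 3029.78 km.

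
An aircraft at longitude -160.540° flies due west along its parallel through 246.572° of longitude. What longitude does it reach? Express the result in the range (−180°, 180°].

Start at -160.540°; shift −246.572° → -407.112°.
-407.112° lies outside (−180°, 180°]; add 360° → -47.112°.

-47.112°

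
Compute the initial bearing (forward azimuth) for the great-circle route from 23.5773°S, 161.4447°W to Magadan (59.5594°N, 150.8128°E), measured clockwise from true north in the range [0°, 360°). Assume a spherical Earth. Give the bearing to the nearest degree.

Δλ = 150.8128 − -161.4447 = 312.2575°; wrapped into (−180°, 180°]: -47.7425°.
θ = atan2( sin Δλ · cos φ₂ , cos φ₁ · sin φ₂ − sin φ₁ · cos φ₂ · cos Δλ )
  = atan2(-0.37498, 0.92646) = -22.036° → normalised to [0°, 360°): 337.964°.

338°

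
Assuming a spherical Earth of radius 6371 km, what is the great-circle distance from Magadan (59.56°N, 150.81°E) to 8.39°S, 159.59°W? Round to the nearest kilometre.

Δλ = -159.59 − 150.81 = -310.40°; wrapped into (−180°, 180°]: 49.60°.
Δφ = -8.39 − 59.56 = -67.95°.
a = sin²(Δφ/2) + cos φ₁ · cos φ₂ · sin²(Δλ/2) = 0.400476.
c = 2·atan2(√a, √(1−a)) = 1.37041 rad → d = 6371·c ≈ 8730.88 km.

8731 km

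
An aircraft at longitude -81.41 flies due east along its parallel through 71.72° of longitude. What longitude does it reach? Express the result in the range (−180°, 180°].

Start at -81.41°; shift +71.72° → -9.69°.
-9.69° already lies in (−180°, 180°].

-9.69°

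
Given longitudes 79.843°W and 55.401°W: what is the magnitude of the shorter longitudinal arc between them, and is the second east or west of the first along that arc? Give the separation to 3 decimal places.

24.442° east

Raw difference: -55.401 − -79.843 = 24.442°.
Normalise into (−180°, 180°]: 24.442° stays 24.442°.
Positive ⇒ the second point lies to the east; separation 24.442°.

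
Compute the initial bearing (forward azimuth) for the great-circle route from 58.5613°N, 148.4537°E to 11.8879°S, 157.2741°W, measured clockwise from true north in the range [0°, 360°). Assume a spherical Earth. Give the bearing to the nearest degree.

Δλ = -157.2741 − 148.4537 = -305.7278°; wrapped into (−180°, 180°]: 54.2722°.
θ = atan2( sin Δλ · cos φ₂ , cos φ₁ · sin φ₂ − sin φ₁ · cos φ₂ · cos Δλ )
  = atan2(0.79439, -0.59497) = 126.832° → normalised to [0°, 360°): 126.832°.

127°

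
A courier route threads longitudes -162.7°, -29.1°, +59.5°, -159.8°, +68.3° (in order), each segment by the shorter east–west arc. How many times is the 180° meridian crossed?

2

Leg 1: -162.7° → -29.1°, shortest Δλ = 133.6° (east) — does not cross 180°.
Leg 2: -29.1° → +59.5°, shortest Δλ = 88.6° (east) — does not cross 180°.
Leg 3: +59.5° → -159.8°, shortest Δλ = 140.7° (east) — crosses 180°.
Leg 4: -159.8° → +68.3°, shortest Δλ = -131.9° (west) — crosses 180°.
Total crossings: 2.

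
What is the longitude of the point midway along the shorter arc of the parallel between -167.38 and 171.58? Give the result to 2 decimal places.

-177.90°

Signed shortest Δλ from -167.38° to +171.58° is -21.04°.
Midpoint longitude = -167.38° + (-21.04°)/2 = -167.38° − 10.52° = -177.90°.
(The naïve average (-167.38 + +171.58)/2 = 2.1° is on the wrong side of the globe.)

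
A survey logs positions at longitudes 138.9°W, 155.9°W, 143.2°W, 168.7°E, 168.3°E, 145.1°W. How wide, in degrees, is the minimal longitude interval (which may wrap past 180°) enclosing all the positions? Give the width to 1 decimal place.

52.8°

Sort the longitudes: -155.9°, -145.1°, -143.2°, -138.9°, +168.3°, +168.7°.
Eastward gaps between consecutive values (wrapping around): 10.8°, 1.9°, 4.3°, 307.2°, 0.4°, 35.4°.
Largest gap = 307.2° ⇒ minimal covering band is its complement: 360° − 307.2° = 52.8°.
Band runs from +168.3° eastward to -138.9°, crossing the antimeridian.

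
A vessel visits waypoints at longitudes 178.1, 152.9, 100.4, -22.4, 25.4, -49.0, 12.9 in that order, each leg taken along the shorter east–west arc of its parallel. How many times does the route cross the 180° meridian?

Leg 1: +178.1° → +152.9°, shortest Δλ = -25.2° (west) — does not cross 180°.
Leg 2: +152.9° → +100.4°, shortest Δλ = -52.5° (west) — does not cross 180°.
Leg 3: +100.4° → -22.4°, shortest Δλ = -122.8° (west) — does not cross 180°.
Leg 4: -22.4° → +25.4°, shortest Δλ = 47.8° (east) — does not cross 180°.
Leg 5: +25.4° → -49.0°, shortest Δλ = -74.4° (west) — does not cross 180°.
Leg 6: -49.0° → +12.9°, shortest Δλ = 61.9° (east) — does not cross 180°.
Total crossings: 0.

0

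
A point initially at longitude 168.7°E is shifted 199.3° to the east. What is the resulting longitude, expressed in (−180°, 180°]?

Start at +168.7°; shift +199.3° → +368.0°.
+368.0° lies outside (−180°, 180°]; subtract 360° → +8.0°.

8.0°E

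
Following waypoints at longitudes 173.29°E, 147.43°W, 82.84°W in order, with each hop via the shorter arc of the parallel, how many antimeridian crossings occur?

1

Leg 1: +173.29° → -147.43°, shortest Δλ = 39.28° (east) — crosses 180°.
Leg 2: -147.43° → -82.84°, shortest Δλ = 64.59° (east) — does not cross 180°.
Total crossings: 1.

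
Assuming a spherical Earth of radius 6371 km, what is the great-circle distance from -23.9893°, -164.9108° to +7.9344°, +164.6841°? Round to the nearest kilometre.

4847 km

Δλ = 164.6841 − -164.9108 = 329.5949°; wrapped into (−180°, 180°]: -30.4051°.
Δφ = 7.9344 − -23.9893 = 31.9237°.
a = sin²(Δφ/2) + cos φ₁ · cos φ₂ · sin²(Δλ/2) = 0.137848.
c = 2·atan2(√a, √(1−a)) = 0.76077 rad → d = 6371·c ≈ 4846.88 km.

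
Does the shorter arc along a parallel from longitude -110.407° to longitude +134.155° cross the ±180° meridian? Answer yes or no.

Naïve |134.155 − -110.407| = 244.562° > 180°, so the shorter arc goes the other way round — across 180°.
Signed shortest Δλ = ((134.155 − -110.407 + 180) mod 360) − 180 = -115.438°.
Going west by 115.438° from -110.407° passes through 180° before reaching +134.155°.

Yes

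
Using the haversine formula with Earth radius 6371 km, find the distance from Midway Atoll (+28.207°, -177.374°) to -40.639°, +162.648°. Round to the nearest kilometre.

7928 km

Δλ = 162.648 − -177.374 = 340.022°; wrapped into (−180°, 180°]: -19.978°.
Δφ = -40.639 − 28.207 = -68.846°.
a = sin²(Δφ/2) + cos φ₁ · cos φ₂ · sin²(Δλ/2) = 0.339682.
c = 2·atan2(√a, √(1−a)) = 1.24440 rad → d = 6371·c ≈ 7928.05 km.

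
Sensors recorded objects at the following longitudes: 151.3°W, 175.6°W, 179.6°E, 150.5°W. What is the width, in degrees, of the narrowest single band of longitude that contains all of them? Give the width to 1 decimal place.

Sort the longitudes: -175.6°, -151.3°, -150.5°, +179.6°.
Eastward gaps between consecutive values (wrapping around): 24.3°, 0.8°, 330.1°, 4.8°.
Largest gap = 330.1° ⇒ minimal covering band is its complement: 360° − 330.1° = 29.9°.
Band runs from +179.6° eastward to -150.5°, crossing the antimeridian.

29.9°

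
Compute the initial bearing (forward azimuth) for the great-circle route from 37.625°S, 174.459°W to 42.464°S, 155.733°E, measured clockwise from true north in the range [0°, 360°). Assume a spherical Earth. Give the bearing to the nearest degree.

249°

Δλ = 155.733 − -174.459 = 330.192°; wrapped into (−180°, 180°]: -29.808°.
θ = atan2( sin Δλ · cos φ₂ , cos φ₁ · sin φ₂ − sin φ₁ · cos φ₂ · cos Δλ )
  = atan2(-0.36671, -0.14394) = -111.431° → normalised to [0°, 360°): 248.569°.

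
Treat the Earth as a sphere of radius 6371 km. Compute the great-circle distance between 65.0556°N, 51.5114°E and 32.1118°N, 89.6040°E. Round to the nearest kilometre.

Δλ = 89.6040 − 51.5114 = 38.0926°.
Δφ = 32.1118 − 65.0556 = -32.9438°.
a = sin²(Δφ/2) + cos φ₁ · cos φ₂ · sin²(Δλ/2) = 0.118439.
c = 2·atan2(√a, √(1−a)) = 0.70267 rad → d = 6371·c ≈ 4476.68 km.

4477 km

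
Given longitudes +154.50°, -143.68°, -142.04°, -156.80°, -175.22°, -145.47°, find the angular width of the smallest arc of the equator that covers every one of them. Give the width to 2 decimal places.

63.46°

Sort the longitudes: -175.22°, -156.80°, -145.47°, -143.68°, -142.04°, +154.50°.
Eastward gaps between consecutive values (wrapping around): 18.42°, 11.33°, 1.79°, 1.64°, 296.54°, 30.28°.
Largest gap = 296.54° ⇒ minimal covering band is its complement: 360° − 296.54° = 63.46°.
Band runs from +154.50° eastward to -142.04°, crossing the antimeridian.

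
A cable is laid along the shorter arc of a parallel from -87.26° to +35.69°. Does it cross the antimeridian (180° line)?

Signed shortest Δλ = ((35.69 − -87.26 + 180) mod 360) − 180 = 122.95°.
Going east by 122.95° from -87.26° reaches +35.69° without touching 180°.

No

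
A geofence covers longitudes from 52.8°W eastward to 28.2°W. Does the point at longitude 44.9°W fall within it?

Band width going east from -52.8° to -28.2°: ((-28.2 − -52.8) mod 360) = 24.6°.
Offset of -44.9° east of the west edge: ((-44.9 − -52.8) mod 360) = 7.9°.
7.9° ≤ 24.6° ⇒ inside.

Yes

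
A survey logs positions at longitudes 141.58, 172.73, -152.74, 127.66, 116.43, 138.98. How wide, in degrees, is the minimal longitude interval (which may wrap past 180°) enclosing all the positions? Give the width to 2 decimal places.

Sort the longitudes: -152.74°, +116.43°, +127.66°, +138.98°, +141.58°, +172.73°.
Eastward gaps between consecutive values (wrapping around): 269.17°, 11.23°, 11.32°, 2.60°, 31.15°, 34.53°.
Largest gap = 269.17° ⇒ minimal covering band is its complement: 360° − 269.17° = 90.83°.
Band runs from +116.43° eastward to -152.74°, crossing the antimeridian.

90.83°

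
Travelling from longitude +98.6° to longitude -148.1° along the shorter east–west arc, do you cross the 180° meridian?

Naïve |-148.1 − 98.6| = 246.7° > 180°, so the shorter arc goes the other way round — across 180°.
Signed shortest Δλ = ((-148.1 − 98.6 + 180) mod 360) − 180 = 113.3°.
Going east by 113.3° from +98.6° passes through 180° before reaching -148.1°.

Yes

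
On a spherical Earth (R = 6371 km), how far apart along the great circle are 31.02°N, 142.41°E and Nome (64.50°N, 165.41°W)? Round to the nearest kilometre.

Δλ = -165.41 − 142.41 = -307.82°; wrapped into (−180°, 180°]: 52.18°.
Δφ = 64.50 − 31.02 = 33.48°.
a = sin²(Δφ/2) + cos φ₁ · cos φ₂ · sin²(Δλ/2) = 0.154317.
c = 2·atan2(√a, √(1−a)) = 0.80742 rad → d = 6371·c ≈ 5144.07 km.

5144 km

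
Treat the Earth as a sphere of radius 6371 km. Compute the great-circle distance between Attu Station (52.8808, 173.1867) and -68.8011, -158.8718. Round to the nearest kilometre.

13723 km

Δλ = -158.8718 − 173.1867 = -332.0585°; wrapped into (−180°, 180°]: 27.9415°.
Δφ = -68.8011 − 52.8808 = -121.6819°.
a = sin²(Δφ/2) + cos φ₁ · cos φ₂ · sin²(Δλ/2) = 0.775321.
c = 2·atan2(√a, √(1−a)) = 2.15393 rad → d = 6371·c ≈ 13722.68 km.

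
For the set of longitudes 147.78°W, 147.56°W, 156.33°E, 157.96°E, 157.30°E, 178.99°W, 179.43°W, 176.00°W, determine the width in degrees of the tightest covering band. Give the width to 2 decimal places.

56.11°

Sort the longitudes: -179.43°, -178.99°, -176.00°, -147.78°, -147.56°, +156.33°, +157.30°, +157.96°.
Eastward gaps between consecutive values (wrapping around): 0.44°, 2.99°, 28.22°, 0.22°, 303.89°, 0.97°, 0.66°, 22.61°.
Largest gap = 303.89° ⇒ minimal covering band is its complement: 360° − 303.89° = 56.11°.
Band runs from +156.33° eastward to -147.56°, crossing the antimeridian.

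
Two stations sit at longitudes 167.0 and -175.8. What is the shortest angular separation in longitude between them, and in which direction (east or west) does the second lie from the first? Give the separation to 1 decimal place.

Raw difference: -175.8 − 167.0 = -342.8°.
Normalise into (−180°, 180°]: -342.8° + 360° = 17.2°.
Positive ⇒ the second point lies to the east; separation 17.2°.

17.2° east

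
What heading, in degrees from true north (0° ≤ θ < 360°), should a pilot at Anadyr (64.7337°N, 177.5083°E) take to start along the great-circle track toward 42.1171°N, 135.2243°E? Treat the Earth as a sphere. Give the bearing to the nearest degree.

247°

Δλ = 135.2243 − 177.5083 = -42.2840°.
θ = atan2( sin Δλ · cos φ₂ , cos φ₁ · sin φ₂ − sin φ₁ · cos φ₂ · cos Δλ )
  = atan2(-0.49907, -0.21003) = -112.823° → normalised to [0°, 360°): 247.177°.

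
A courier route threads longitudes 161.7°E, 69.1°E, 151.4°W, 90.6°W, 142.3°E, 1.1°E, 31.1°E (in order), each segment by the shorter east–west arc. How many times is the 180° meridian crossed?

Leg 1: +161.7° → +69.1°, shortest Δλ = -92.6° (west) — does not cross 180°.
Leg 2: +69.1° → -151.4°, shortest Δλ = 139.5° (east) — crosses 180°.
Leg 3: -151.4° → -90.6°, shortest Δλ = 60.8° (east) — does not cross 180°.
Leg 4: -90.6° → +142.3°, shortest Δλ = -127.1° (west) — crosses 180°.
Leg 5: +142.3° → +1.1°, shortest Δλ = -141.2° (west) — does not cross 180°.
Leg 6: +1.1° → +31.1°, shortest Δλ = 30.0° (east) — does not cross 180°.
Total crossings: 2.

2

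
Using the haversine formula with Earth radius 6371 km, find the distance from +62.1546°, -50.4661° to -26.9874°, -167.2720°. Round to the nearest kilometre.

Δλ = -167.2720 − -50.4661 = -116.8059°.
Δφ = -26.9874 − 62.1546 = -89.1420°.
a = sin²(Δφ/2) + cos φ₁ · cos φ₂ · sin²(Δλ/2) = 0.794477.
c = 2·atan2(√a, √(1−a)) = 2.20056 rad → d = 6371·c ≈ 14019.78 km.

14020 km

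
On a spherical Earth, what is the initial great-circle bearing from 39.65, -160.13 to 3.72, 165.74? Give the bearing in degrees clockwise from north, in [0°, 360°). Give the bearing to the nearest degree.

Δλ = 165.74 − -160.13 = 325.87°; wrapped into (−180°, 180°]: -34.13°.
θ = atan2( sin Δλ · cos φ₂ , cos φ₁ · sin φ₂ − sin φ₁ · cos φ₂ · cos Δλ )
  = atan2(-0.55989, -0.47713) = -130.437° → normalised to [0°, 360°): 229.563°.

230°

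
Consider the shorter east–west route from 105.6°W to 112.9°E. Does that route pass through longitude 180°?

Yes

Naïve |112.9 − -105.6| = 218.5° > 180°, so the shorter arc goes the other way round — across 180°.
Signed shortest Δλ = ((112.9 − -105.6 + 180) mod 360) − 180 = -141.5°.
Going west by 141.5° from -105.6° passes through 180° before reaching +112.9°.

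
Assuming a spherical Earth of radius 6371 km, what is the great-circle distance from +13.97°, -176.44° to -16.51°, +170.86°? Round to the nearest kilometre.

Δλ = 170.86 − -176.44 = 347.30°; wrapped into (−180°, 180°]: -12.70°.
Δφ = -16.51 − 13.97 = -30.48°.
a = sin²(Δφ/2) + cos φ₁ · cos φ₂ · sin²(Δλ/2) = 0.080478.
c = 2·atan2(√a, √(1−a)) = 0.57527 rad → d = 6371·c ≈ 3665.07 km.

3665 km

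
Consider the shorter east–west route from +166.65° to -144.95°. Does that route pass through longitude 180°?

Yes

Naïve |-144.95 − 166.65| = 311.6° > 180°, so the shorter arc goes the other way round — across 180°.
Signed shortest Δλ = ((-144.95 − 166.65 + 180) mod 360) − 180 = 48.4°.
Going east by 48.4° from +166.65° passes through 180° before reaching -144.95°.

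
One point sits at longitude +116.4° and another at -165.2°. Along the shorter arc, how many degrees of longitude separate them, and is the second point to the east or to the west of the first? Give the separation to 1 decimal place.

Raw difference: -165.2 − 116.4 = -281.6°.
Normalise into (−180°, 180°]: -281.6° + 360° = 78.4°.
Positive ⇒ the second point lies to the east; separation 78.4°.

78.4° east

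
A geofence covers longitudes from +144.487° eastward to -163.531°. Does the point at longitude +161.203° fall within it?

Yes

Band width going east from +144.487° to -163.531°: ((-163.531 − 144.487) mod 360) = 51.982°.
Offset of +161.203° east of the west edge: ((161.203 − 144.487) mod 360) = 16.716°.
16.716° ≤ 51.982° ⇒ inside.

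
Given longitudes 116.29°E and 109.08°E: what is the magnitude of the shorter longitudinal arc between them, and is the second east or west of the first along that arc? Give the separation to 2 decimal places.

7.21° west

Raw difference: 109.08 − 116.29 = -7.21°.
Normalise into (−180°, 180°]: -7.21° stays -7.21°.
Negative ⇒ the second point lies to the west; separation 7.21°.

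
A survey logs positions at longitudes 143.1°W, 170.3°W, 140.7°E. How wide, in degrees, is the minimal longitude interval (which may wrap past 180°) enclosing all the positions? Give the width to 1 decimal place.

76.2°

Sort the longitudes: -170.3°, -143.1°, +140.7°.
Eastward gaps between consecutive values (wrapping around): 27.2°, 283.8°, 49.0°.
Largest gap = 283.8° ⇒ minimal covering band is its complement: 360° − 283.8° = 76.2°.
Band runs from +140.7° eastward to -143.1°, crossing the antimeridian.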